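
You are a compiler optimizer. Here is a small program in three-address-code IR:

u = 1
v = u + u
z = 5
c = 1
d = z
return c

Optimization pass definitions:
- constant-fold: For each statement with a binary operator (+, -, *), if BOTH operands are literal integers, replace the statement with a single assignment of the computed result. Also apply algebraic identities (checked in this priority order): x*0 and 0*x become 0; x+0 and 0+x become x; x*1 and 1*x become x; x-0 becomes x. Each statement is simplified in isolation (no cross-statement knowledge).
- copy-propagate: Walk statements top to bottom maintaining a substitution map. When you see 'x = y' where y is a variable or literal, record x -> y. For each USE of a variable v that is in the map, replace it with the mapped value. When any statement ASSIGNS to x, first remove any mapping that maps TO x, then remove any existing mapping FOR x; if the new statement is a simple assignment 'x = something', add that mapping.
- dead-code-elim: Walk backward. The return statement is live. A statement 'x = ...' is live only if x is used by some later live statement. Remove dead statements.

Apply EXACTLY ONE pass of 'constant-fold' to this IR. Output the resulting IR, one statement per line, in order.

Answer: u = 1
v = u + u
z = 5
c = 1
d = z
return c

Derivation:
Applying constant-fold statement-by-statement:
  [1] u = 1  (unchanged)
  [2] v = u + u  (unchanged)
  [3] z = 5  (unchanged)
  [4] c = 1  (unchanged)
  [5] d = z  (unchanged)
  [6] return c  (unchanged)
Result (6 stmts):
  u = 1
  v = u + u
  z = 5
  c = 1
  d = z
  return c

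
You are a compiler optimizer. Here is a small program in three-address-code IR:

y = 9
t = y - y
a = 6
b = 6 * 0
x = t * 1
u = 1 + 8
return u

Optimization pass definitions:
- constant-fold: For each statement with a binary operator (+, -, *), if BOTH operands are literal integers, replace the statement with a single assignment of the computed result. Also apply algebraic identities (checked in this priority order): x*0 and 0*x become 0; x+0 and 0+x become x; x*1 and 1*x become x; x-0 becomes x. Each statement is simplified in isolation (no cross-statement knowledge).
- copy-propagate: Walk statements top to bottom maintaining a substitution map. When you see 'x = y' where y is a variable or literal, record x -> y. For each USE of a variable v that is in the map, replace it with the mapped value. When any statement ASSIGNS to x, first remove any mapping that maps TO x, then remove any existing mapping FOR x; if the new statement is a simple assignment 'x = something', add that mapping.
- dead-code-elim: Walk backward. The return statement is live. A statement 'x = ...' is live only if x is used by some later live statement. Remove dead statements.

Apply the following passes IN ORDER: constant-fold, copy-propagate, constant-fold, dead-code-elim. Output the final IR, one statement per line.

Answer: return 9

Derivation:
Initial IR:
  y = 9
  t = y - y
  a = 6
  b = 6 * 0
  x = t * 1
  u = 1 + 8
  return u
After constant-fold (7 stmts):
  y = 9
  t = y - y
  a = 6
  b = 0
  x = t
  u = 9
  return u
After copy-propagate (7 stmts):
  y = 9
  t = 9 - 9
  a = 6
  b = 0
  x = t
  u = 9
  return 9
After constant-fold (7 stmts):
  y = 9
  t = 0
  a = 6
  b = 0
  x = t
  u = 9
  return 9
After dead-code-elim (1 stmts):
  return 9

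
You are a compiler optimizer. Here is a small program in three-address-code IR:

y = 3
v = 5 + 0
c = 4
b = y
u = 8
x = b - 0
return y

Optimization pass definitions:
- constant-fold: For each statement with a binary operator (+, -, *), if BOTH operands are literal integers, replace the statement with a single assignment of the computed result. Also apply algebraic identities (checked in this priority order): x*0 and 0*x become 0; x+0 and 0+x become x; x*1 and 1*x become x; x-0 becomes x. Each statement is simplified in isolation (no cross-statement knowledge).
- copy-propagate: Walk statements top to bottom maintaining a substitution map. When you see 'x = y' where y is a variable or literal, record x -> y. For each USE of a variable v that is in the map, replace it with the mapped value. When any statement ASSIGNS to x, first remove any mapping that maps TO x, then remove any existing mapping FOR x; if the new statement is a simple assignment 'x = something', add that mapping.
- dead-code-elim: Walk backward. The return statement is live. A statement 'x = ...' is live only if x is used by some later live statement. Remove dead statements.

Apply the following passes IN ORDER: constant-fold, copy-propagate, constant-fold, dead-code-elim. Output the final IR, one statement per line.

Initial IR:
  y = 3
  v = 5 + 0
  c = 4
  b = y
  u = 8
  x = b - 0
  return y
After constant-fold (7 stmts):
  y = 3
  v = 5
  c = 4
  b = y
  u = 8
  x = b
  return y
After copy-propagate (7 stmts):
  y = 3
  v = 5
  c = 4
  b = 3
  u = 8
  x = 3
  return 3
After constant-fold (7 stmts):
  y = 3
  v = 5
  c = 4
  b = 3
  u = 8
  x = 3
  return 3
After dead-code-elim (1 stmts):
  return 3

Answer: return 3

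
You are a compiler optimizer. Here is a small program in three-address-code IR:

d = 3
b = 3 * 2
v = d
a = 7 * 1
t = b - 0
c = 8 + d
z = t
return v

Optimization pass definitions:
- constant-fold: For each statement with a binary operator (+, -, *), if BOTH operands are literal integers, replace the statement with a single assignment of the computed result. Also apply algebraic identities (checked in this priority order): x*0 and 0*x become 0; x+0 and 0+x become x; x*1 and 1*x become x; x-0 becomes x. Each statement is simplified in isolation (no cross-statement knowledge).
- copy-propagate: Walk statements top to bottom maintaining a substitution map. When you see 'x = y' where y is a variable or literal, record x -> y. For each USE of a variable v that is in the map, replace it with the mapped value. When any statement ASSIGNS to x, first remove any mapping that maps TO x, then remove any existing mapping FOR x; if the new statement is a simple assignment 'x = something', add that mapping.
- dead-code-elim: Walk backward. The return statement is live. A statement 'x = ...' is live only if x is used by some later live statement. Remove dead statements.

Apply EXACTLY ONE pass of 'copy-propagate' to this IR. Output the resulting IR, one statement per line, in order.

Answer: d = 3
b = 3 * 2
v = 3
a = 7 * 1
t = b - 0
c = 8 + 3
z = t
return 3

Derivation:
Applying copy-propagate statement-by-statement:
  [1] d = 3  (unchanged)
  [2] b = 3 * 2  (unchanged)
  [3] v = d  -> v = 3
  [4] a = 7 * 1  (unchanged)
  [5] t = b - 0  (unchanged)
  [6] c = 8 + d  -> c = 8 + 3
  [7] z = t  (unchanged)
  [8] return v  -> return 3
Result (8 stmts):
  d = 3
  b = 3 * 2
  v = 3
  a = 7 * 1
  t = b - 0
  c = 8 + 3
  z = t
  return 3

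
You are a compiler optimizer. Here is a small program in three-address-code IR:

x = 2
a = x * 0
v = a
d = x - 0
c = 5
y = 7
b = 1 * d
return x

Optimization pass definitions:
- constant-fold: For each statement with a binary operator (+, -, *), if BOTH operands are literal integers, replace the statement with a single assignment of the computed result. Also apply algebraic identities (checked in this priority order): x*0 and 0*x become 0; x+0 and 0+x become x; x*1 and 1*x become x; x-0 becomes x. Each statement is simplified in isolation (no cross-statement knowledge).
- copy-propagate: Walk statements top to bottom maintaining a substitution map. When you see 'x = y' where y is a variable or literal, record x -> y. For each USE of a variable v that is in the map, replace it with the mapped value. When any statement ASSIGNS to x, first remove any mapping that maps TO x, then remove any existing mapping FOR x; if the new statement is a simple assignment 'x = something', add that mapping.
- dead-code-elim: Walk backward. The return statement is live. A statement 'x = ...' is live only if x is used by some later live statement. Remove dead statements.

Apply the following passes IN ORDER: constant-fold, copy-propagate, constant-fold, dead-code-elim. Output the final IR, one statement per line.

Initial IR:
  x = 2
  a = x * 0
  v = a
  d = x - 0
  c = 5
  y = 7
  b = 1 * d
  return x
After constant-fold (8 stmts):
  x = 2
  a = 0
  v = a
  d = x
  c = 5
  y = 7
  b = d
  return x
After copy-propagate (8 stmts):
  x = 2
  a = 0
  v = 0
  d = 2
  c = 5
  y = 7
  b = 2
  return 2
After constant-fold (8 stmts):
  x = 2
  a = 0
  v = 0
  d = 2
  c = 5
  y = 7
  b = 2
  return 2
After dead-code-elim (1 stmts):
  return 2

Answer: return 2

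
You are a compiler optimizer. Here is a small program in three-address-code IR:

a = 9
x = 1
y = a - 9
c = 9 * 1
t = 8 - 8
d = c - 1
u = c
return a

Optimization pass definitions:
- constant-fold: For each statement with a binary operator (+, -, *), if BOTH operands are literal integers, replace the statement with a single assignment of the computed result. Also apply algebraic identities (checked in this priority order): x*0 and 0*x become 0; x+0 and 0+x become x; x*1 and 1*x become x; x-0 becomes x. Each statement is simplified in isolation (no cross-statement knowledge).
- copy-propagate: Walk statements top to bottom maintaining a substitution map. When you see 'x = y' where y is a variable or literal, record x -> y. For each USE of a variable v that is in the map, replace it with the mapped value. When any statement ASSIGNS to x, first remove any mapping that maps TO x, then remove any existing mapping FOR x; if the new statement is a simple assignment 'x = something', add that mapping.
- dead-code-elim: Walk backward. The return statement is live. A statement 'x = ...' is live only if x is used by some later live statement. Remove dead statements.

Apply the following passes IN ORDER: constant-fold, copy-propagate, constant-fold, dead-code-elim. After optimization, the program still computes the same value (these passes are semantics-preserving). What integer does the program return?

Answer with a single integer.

Answer: 9

Derivation:
Initial IR:
  a = 9
  x = 1
  y = a - 9
  c = 9 * 1
  t = 8 - 8
  d = c - 1
  u = c
  return a
After constant-fold (8 stmts):
  a = 9
  x = 1
  y = a - 9
  c = 9
  t = 0
  d = c - 1
  u = c
  return a
After copy-propagate (8 stmts):
  a = 9
  x = 1
  y = 9 - 9
  c = 9
  t = 0
  d = 9 - 1
  u = 9
  return 9
After constant-fold (8 stmts):
  a = 9
  x = 1
  y = 0
  c = 9
  t = 0
  d = 8
  u = 9
  return 9
After dead-code-elim (1 stmts):
  return 9
Evaluate:
  a = 9  =>  a = 9
  x = 1  =>  x = 1
  y = a - 9  =>  y = 0
  c = 9 * 1  =>  c = 9
  t = 8 - 8  =>  t = 0
  d = c - 1  =>  d = 8
  u = c  =>  u = 9
  return a = 9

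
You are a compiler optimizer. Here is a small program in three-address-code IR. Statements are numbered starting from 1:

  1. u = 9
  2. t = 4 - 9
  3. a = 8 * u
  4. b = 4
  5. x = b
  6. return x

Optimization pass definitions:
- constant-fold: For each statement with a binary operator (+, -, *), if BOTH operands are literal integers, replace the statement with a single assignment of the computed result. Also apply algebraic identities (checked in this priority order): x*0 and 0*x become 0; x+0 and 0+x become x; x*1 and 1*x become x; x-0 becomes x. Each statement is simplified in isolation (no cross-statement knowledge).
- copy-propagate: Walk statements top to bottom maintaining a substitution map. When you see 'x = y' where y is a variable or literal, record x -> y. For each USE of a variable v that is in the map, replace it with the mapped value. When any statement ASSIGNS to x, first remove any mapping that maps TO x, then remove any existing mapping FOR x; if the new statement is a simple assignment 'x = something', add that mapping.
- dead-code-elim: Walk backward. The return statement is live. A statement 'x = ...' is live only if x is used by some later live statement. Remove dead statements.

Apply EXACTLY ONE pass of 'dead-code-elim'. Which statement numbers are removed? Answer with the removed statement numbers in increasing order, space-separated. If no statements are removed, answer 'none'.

Backward liveness scan:
Stmt 1 'u = 9': DEAD (u not in live set [])
Stmt 2 't = 4 - 9': DEAD (t not in live set [])
Stmt 3 'a = 8 * u': DEAD (a not in live set [])
Stmt 4 'b = 4': KEEP (b is live); live-in = []
Stmt 5 'x = b': KEEP (x is live); live-in = ['b']
Stmt 6 'return x': KEEP (return); live-in = ['x']
Removed statement numbers: [1, 2, 3]
Surviving IR:
  b = 4
  x = b
  return x

Answer: 1 2 3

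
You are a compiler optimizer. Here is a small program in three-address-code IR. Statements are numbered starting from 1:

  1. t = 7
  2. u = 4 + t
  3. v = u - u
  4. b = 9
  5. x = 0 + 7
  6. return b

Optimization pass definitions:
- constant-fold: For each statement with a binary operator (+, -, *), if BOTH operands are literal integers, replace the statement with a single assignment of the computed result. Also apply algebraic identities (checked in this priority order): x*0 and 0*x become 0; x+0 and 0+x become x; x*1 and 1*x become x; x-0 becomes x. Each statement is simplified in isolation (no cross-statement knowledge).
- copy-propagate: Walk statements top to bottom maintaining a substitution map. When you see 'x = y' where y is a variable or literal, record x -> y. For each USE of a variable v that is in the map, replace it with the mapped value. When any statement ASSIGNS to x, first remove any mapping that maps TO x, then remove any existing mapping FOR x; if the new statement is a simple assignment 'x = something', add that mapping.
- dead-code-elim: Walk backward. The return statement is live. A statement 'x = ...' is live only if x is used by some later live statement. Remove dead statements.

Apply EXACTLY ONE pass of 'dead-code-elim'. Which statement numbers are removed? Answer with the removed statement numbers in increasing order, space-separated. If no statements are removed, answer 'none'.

Answer: 1 2 3 5

Derivation:
Backward liveness scan:
Stmt 1 't = 7': DEAD (t not in live set [])
Stmt 2 'u = 4 + t': DEAD (u not in live set [])
Stmt 3 'v = u - u': DEAD (v not in live set [])
Stmt 4 'b = 9': KEEP (b is live); live-in = []
Stmt 5 'x = 0 + 7': DEAD (x not in live set ['b'])
Stmt 6 'return b': KEEP (return); live-in = ['b']
Removed statement numbers: [1, 2, 3, 5]
Surviving IR:
  b = 9
  return b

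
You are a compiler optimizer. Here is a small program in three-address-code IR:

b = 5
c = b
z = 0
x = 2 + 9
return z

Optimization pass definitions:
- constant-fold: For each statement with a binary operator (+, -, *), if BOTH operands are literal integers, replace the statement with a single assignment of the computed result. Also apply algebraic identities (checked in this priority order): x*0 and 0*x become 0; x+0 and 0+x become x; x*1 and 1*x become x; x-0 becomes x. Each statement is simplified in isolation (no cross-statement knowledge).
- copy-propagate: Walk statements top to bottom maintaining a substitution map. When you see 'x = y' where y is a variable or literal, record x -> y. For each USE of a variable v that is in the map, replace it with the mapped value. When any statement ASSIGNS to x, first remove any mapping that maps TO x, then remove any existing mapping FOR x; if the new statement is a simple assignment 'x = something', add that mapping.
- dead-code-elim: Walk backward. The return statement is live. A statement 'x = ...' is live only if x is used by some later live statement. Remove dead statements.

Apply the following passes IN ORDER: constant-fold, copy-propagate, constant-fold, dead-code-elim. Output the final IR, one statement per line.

Initial IR:
  b = 5
  c = b
  z = 0
  x = 2 + 9
  return z
After constant-fold (5 stmts):
  b = 5
  c = b
  z = 0
  x = 11
  return z
After copy-propagate (5 stmts):
  b = 5
  c = 5
  z = 0
  x = 11
  return 0
After constant-fold (5 stmts):
  b = 5
  c = 5
  z = 0
  x = 11
  return 0
After dead-code-elim (1 stmts):
  return 0

Answer: return 0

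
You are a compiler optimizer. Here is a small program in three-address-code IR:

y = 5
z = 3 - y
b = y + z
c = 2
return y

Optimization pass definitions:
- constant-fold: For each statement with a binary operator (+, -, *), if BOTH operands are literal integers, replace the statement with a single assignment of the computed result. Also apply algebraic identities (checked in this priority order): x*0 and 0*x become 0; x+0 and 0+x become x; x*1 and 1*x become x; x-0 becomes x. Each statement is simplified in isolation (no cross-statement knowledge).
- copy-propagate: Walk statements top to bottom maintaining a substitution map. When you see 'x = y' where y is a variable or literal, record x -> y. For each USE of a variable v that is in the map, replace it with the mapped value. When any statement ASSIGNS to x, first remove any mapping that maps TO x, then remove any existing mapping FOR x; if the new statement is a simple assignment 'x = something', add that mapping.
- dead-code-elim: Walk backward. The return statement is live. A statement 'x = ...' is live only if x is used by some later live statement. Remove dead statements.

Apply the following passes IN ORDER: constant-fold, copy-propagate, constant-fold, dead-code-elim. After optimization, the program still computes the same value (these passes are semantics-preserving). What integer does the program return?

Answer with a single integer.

Initial IR:
  y = 5
  z = 3 - y
  b = y + z
  c = 2
  return y
After constant-fold (5 stmts):
  y = 5
  z = 3 - y
  b = y + z
  c = 2
  return y
After copy-propagate (5 stmts):
  y = 5
  z = 3 - 5
  b = 5 + z
  c = 2
  return 5
After constant-fold (5 stmts):
  y = 5
  z = -2
  b = 5 + z
  c = 2
  return 5
After dead-code-elim (1 stmts):
  return 5
Evaluate:
  y = 5  =>  y = 5
  z = 3 - y  =>  z = -2
  b = y + z  =>  b = 3
  c = 2  =>  c = 2
  return y = 5

Answer: 5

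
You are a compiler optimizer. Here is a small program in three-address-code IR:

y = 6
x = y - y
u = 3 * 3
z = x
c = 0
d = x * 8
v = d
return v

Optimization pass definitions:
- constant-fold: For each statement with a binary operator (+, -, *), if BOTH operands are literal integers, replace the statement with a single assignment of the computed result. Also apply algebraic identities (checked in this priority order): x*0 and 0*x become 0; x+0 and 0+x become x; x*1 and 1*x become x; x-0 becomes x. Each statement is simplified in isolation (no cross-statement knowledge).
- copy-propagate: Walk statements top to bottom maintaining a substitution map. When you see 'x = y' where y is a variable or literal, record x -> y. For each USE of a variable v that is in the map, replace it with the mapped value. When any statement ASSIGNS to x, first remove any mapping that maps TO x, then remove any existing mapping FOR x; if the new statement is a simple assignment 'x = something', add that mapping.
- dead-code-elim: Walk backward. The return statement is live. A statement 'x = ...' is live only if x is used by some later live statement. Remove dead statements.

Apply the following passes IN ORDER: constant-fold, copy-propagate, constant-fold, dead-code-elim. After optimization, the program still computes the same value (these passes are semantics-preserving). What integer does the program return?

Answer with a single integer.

Initial IR:
  y = 6
  x = y - y
  u = 3 * 3
  z = x
  c = 0
  d = x * 8
  v = d
  return v
After constant-fold (8 stmts):
  y = 6
  x = y - y
  u = 9
  z = x
  c = 0
  d = x * 8
  v = d
  return v
After copy-propagate (8 stmts):
  y = 6
  x = 6 - 6
  u = 9
  z = x
  c = 0
  d = x * 8
  v = d
  return d
After constant-fold (8 stmts):
  y = 6
  x = 0
  u = 9
  z = x
  c = 0
  d = x * 8
  v = d
  return d
After dead-code-elim (3 stmts):
  x = 0
  d = x * 8
  return d
Evaluate:
  y = 6  =>  y = 6
  x = y - y  =>  x = 0
  u = 3 * 3  =>  u = 9
  z = x  =>  z = 0
  c = 0  =>  c = 0
  d = x * 8  =>  d = 0
  v = d  =>  v = 0
  return v = 0

Answer: 0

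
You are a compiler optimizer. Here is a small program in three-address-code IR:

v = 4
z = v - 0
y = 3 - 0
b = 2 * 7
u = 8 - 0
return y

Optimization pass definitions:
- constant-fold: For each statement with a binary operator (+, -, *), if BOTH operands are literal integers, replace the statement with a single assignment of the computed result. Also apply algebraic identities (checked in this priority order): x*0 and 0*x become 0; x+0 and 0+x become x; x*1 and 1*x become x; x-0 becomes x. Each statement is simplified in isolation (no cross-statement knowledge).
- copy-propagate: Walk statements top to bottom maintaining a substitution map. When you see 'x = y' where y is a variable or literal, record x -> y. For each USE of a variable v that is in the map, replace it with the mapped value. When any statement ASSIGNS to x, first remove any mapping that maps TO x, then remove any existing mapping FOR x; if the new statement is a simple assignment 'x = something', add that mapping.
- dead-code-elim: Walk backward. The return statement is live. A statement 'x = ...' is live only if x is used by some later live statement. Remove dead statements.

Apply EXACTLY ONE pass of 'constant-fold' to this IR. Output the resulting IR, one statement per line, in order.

Applying constant-fold statement-by-statement:
  [1] v = 4  (unchanged)
  [2] z = v - 0  -> z = v
  [3] y = 3 - 0  -> y = 3
  [4] b = 2 * 7  -> b = 14
  [5] u = 8 - 0  -> u = 8
  [6] return y  (unchanged)
Result (6 stmts):
  v = 4
  z = v
  y = 3
  b = 14
  u = 8
  return y

Answer: v = 4
z = v
y = 3
b = 14
u = 8
return y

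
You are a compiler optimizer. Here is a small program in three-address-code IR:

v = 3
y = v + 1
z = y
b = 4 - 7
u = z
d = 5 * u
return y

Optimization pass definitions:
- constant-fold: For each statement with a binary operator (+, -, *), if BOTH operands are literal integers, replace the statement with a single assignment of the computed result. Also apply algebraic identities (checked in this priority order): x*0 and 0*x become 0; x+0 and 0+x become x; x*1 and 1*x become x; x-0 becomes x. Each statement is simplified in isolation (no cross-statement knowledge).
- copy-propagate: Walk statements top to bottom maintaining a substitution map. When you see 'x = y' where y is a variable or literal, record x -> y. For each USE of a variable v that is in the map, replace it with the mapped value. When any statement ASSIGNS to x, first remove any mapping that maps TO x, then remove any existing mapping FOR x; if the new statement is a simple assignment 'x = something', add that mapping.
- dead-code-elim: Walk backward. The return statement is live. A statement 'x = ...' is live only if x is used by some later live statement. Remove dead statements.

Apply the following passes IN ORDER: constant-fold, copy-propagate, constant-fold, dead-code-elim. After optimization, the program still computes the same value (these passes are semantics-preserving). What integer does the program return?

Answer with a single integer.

Initial IR:
  v = 3
  y = v + 1
  z = y
  b = 4 - 7
  u = z
  d = 5 * u
  return y
After constant-fold (7 stmts):
  v = 3
  y = v + 1
  z = y
  b = -3
  u = z
  d = 5 * u
  return y
After copy-propagate (7 stmts):
  v = 3
  y = 3 + 1
  z = y
  b = -3
  u = y
  d = 5 * y
  return y
After constant-fold (7 stmts):
  v = 3
  y = 4
  z = y
  b = -3
  u = y
  d = 5 * y
  return y
After dead-code-elim (2 stmts):
  y = 4
  return y
Evaluate:
  v = 3  =>  v = 3
  y = v + 1  =>  y = 4
  z = y  =>  z = 4
  b = 4 - 7  =>  b = -3
  u = z  =>  u = 4
  d = 5 * u  =>  d = 20
  return y = 4

Answer: 4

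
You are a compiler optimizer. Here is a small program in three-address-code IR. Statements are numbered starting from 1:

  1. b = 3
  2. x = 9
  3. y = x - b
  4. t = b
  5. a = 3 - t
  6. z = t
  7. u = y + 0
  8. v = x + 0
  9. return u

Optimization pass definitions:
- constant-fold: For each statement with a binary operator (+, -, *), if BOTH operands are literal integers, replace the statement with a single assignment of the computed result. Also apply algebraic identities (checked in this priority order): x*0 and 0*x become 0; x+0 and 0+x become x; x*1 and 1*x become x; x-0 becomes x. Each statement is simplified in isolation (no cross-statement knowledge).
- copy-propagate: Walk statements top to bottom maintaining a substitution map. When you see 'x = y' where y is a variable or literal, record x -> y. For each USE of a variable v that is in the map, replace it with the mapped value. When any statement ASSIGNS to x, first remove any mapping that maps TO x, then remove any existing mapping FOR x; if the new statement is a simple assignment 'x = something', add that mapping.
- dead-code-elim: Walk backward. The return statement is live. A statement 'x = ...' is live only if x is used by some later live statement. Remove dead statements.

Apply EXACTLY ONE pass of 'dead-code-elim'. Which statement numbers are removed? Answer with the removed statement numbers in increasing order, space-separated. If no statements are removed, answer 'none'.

Backward liveness scan:
Stmt 1 'b = 3': KEEP (b is live); live-in = []
Stmt 2 'x = 9': KEEP (x is live); live-in = ['b']
Stmt 3 'y = x - b': KEEP (y is live); live-in = ['b', 'x']
Stmt 4 't = b': DEAD (t not in live set ['y'])
Stmt 5 'a = 3 - t': DEAD (a not in live set ['y'])
Stmt 6 'z = t': DEAD (z not in live set ['y'])
Stmt 7 'u = y + 0': KEEP (u is live); live-in = ['y']
Stmt 8 'v = x + 0': DEAD (v not in live set ['u'])
Stmt 9 'return u': KEEP (return); live-in = ['u']
Removed statement numbers: [4, 5, 6, 8]
Surviving IR:
  b = 3
  x = 9
  y = x - b
  u = y + 0
  return u

Answer: 4 5 6 8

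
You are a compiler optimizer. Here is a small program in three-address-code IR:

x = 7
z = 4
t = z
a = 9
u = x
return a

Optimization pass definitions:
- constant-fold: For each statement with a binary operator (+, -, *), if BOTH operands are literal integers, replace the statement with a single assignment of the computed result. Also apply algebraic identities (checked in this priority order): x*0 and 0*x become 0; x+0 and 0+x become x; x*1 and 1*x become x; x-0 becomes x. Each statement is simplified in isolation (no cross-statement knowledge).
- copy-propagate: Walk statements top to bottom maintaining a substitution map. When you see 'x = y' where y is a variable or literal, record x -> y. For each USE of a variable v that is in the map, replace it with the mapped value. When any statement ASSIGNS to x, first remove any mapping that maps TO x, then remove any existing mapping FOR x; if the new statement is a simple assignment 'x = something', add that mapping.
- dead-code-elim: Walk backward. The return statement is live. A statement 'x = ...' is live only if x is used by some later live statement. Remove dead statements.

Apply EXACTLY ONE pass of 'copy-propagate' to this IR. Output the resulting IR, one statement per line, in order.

Applying copy-propagate statement-by-statement:
  [1] x = 7  (unchanged)
  [2] z = 4  (unchanged)
  [3] t = z  -> t = 4
  [4] a = 9  (unchanged)
  [5] u = x  -> u = 7
  [6] return a  -> return 9
Result (6 stmts):
  x = 7
  z = 4
  t = 4
  a = 9
  u = 7
  return 9

Answer: x = 7
z = 4
t = 4
a = 9
u = 7
return 9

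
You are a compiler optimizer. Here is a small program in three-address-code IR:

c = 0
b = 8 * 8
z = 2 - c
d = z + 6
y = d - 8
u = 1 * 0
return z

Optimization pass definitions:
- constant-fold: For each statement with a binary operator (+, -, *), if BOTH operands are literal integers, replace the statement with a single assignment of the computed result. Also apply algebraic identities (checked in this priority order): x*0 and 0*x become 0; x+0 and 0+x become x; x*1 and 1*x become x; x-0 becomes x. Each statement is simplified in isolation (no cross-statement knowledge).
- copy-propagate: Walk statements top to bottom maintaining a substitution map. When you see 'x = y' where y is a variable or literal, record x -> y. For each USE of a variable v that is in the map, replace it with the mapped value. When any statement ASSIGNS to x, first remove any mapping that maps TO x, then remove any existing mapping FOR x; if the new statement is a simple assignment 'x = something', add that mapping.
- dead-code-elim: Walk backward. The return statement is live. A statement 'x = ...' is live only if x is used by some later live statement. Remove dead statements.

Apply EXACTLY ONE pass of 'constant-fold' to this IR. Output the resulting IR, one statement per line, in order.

Applying constant-fold statement-by-statement:
  [1] c = 0  (unchanged)
  [2] b = 8 * 8  -> b = 64
  [3] z = 2 - c  (unchanged)
  [4] d = z + 6  (unchanged)
  [5] y = d - 8  (unchanged)
  [6] u = 1 * 0  -> u = 0
  [7] return z  (unchanged)
Result (7 stmts):
  c = 0
  b = 64
  z = 2 - c
  d = z + 6
  y = d - 8
  u = 0
  return z

Answer: c = 0
b = 64
z = 2 - c
d = z + 6
y = d - 8
u = 0
return z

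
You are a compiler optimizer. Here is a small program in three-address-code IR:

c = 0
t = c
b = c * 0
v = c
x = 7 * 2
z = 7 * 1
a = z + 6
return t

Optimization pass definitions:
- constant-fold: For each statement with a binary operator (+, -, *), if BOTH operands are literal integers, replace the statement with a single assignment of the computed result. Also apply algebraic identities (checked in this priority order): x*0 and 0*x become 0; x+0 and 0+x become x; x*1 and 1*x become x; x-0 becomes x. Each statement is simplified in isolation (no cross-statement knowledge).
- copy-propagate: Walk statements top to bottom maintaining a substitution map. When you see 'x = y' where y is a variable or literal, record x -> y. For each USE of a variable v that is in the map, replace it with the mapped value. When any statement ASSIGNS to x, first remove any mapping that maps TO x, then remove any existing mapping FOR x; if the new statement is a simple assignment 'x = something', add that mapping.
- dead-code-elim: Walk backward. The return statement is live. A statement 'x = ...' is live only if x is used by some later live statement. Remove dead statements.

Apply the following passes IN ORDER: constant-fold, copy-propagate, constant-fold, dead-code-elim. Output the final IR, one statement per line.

Initial IR:
  c = 0
  t = c
  b = c * 0
  v = c
  x = 7 * 2
  z = 7 * 1
  a = z + 6
  return t
After constant-fold (8 stmts):
  c = 0
  t = c
  b = 0
  v = c
  x = 14
  z = 7
  a = z + 6
  return t
After copy-propagate (8 stmts):
  c = 0
  t = 0
  b = 0
  v = 0
  x = 14
  z = 7
  a = 7 + 6
  return 0
After constant-fold (8 stmts):
  c = 0
  t = 0
  b = 0
  v = 0
  x = 14
  z = 7
  a = 13
  return 0
After dead-code-elim (1 stmts):
  return 0

Answer: return 0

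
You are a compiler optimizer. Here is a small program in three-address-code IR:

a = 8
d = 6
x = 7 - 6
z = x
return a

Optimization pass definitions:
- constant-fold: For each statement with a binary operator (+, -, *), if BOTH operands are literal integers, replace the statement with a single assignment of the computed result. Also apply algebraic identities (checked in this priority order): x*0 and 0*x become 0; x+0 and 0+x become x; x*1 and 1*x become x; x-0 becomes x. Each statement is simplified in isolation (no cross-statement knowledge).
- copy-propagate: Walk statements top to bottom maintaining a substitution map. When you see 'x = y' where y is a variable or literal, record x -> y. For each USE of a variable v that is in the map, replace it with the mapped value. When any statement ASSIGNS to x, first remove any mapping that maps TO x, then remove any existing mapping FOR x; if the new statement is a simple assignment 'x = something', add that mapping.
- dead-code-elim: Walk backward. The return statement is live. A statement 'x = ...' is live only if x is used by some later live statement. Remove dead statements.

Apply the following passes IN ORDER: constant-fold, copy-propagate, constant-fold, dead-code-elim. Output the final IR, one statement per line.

Answer: return 8

Derivation:
Initial IR:
  a = 8
  d = 6
  x = 7 - 6
  z = x
  return a
After constant-fold (5 stmts):
  a = 8
  d = 6
  x = 1
  z = x
  return a
After copy-propagate (5 stmts):
  a = 8
  d = 6
  x = 1
  z = 1
  return 8
After constant-fold (5 stmts):
  a = 8
  d = 6
  x = 1
  z = 1
  return 8
After dead-code-elim (1 stmts):
  return 8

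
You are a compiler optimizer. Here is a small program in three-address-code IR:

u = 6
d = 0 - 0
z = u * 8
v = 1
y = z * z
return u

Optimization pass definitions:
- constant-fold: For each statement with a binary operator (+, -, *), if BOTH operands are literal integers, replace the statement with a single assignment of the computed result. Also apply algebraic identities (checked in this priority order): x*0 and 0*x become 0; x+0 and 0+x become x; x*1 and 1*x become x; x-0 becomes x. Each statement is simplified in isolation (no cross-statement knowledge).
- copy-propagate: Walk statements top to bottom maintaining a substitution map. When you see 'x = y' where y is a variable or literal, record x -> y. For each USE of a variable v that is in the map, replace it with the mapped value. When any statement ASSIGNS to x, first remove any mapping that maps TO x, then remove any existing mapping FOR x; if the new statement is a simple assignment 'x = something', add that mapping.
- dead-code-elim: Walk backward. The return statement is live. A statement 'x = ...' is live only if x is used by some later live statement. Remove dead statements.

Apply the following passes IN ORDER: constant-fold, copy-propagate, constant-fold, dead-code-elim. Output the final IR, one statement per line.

Initial IR:
  u = 6
  d = 0 - 0
  z = u * 8
  v = 1
  y = z * z
  return u
After constant-fold (6 stmts):
  u = 6
  d = 0
  z = u * 8
  v = 1
  y = z * z
  return u
After copy-propagate (6 stmts):
  u = 6
  d = 0
  z = 6 * 8
  v = 1
  y = z * z
  return 6
After constant-fold (6 stmts):
  u = 6
  d = 0
  z = 48
  v = 1
  y = z * z
  return 6
After dead-code-elim (1 stmts):
  return 6

Answer: return 6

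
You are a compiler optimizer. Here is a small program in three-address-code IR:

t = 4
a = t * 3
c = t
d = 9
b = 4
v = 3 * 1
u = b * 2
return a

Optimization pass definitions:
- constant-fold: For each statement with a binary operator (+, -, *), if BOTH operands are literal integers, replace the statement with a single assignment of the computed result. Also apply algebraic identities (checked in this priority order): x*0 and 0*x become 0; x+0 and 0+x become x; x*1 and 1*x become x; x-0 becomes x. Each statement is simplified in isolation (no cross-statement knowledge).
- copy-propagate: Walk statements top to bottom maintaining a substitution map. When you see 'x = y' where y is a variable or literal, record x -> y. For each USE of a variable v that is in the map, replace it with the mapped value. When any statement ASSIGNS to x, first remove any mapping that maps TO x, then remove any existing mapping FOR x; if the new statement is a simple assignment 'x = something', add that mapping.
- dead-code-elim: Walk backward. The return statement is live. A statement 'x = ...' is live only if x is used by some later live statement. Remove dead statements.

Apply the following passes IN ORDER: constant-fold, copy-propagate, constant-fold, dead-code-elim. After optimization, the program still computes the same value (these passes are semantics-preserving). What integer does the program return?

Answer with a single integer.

Answer: 12

Derivation:
Initial IR:
  t = 4
  a = t * 3
  c = t
  d = 9
  b = 4
  v = 3 * 1
  u = b * 2
  return a
After constant-fold (8 stmts):
  t = 4
  a = t * 3
  c = t
  d = 9
  b = 4
  v = 3
  u = b * 2
  return a
After copy-propagate (8 stmts):
  t = 4
  a = 4 * 3
  c = 4
  d = 9
  b = 4
  v = 3
  u = 4 * 2
  return a
After constant-fold (8 stmts):
  t = 4
  a = 12
  c = 4
  d = 9
  b = 4
  v = 3
  u = 8
  return a
After dead-code-elim (2 stmts):
  a = 12
  return a
Evaluate:
  t = 4  =>  t = 4
  a = t * 3  =>  a = 12
  c = t  =>  c = 4
  d = 9  =>  d = 9
  b = 4  =>  b = 4
  v = 3 * 1  =>  v = 3
  u = b * 2  =>  u = 8
  return a = 12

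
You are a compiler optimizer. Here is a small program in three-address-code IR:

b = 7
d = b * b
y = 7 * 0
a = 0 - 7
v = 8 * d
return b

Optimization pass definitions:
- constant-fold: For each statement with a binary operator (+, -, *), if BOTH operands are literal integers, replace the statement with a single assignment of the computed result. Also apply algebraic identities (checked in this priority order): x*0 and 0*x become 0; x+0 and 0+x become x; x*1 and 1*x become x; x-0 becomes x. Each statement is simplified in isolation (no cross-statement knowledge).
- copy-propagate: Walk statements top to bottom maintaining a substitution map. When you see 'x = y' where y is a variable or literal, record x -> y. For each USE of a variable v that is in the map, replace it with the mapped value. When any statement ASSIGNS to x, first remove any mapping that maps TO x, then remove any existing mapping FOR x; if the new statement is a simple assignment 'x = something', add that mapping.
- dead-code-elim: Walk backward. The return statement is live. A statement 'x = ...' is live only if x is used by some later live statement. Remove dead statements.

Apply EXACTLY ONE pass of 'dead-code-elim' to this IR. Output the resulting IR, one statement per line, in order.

Applying dead-code-elim statement-by-statement:
  [6] return b  -> KEEP (return); live=['b']
  [5] v = 8 * d  -> DEAD (v not live)
  [4] a = 0 - 7  -> DEAD (a not live)
  [3] y = 7 * 0  -> DEAD (y not live)
  [2] d = b * b  -> DEAD (d not live)
  [1] b = 7  -> KEEP; live=[]
Result (2 stmts):
  b = 7
  return b

Answer: b = 7
return b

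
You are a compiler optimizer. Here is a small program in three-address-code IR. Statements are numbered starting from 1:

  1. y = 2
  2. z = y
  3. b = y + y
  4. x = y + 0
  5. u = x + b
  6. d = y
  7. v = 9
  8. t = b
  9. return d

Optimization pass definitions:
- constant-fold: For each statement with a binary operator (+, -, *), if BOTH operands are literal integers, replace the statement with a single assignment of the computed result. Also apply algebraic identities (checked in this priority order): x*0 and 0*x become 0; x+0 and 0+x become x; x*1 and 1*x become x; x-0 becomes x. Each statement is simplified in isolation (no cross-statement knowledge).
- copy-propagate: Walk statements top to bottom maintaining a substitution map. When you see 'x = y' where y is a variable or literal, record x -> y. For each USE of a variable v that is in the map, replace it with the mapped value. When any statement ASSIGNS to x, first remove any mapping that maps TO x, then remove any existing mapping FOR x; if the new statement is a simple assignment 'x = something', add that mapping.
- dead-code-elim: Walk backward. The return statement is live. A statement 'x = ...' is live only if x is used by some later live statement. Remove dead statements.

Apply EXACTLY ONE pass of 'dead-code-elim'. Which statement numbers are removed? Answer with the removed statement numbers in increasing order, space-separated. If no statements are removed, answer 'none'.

Backward liveness scan:
Stmt 1 'y = 2': KEEP (y is live); live-in = []
Stmt 2 'z = y': DEAD (z not in live set ['y'])
Stmt 3 'b = y + y': DEAD (b not in live set ['y'])
Stmt 4 'x = y + 0': DEAD (x not in live set ['y'])
Stmt 5 'u = x + b': DEAD (u not in live set ['y'])
Stmt 6 'd = y': KEEP (d is live); live-in = ['y']
Stmt 7 'v = 9': DEAD (v not in live set ['d'])
Stmt 8 't = b': DEAD (t not in live set ['d'])
Stmt 9 'return d': KEEP (return); live-in = ['d']
Removed statement numbers: [2, 3, 4, 5, 7, 8]
Surviving IR:
  y = 2
  d = y
  return d

Answer: 2 3 4 5 7 8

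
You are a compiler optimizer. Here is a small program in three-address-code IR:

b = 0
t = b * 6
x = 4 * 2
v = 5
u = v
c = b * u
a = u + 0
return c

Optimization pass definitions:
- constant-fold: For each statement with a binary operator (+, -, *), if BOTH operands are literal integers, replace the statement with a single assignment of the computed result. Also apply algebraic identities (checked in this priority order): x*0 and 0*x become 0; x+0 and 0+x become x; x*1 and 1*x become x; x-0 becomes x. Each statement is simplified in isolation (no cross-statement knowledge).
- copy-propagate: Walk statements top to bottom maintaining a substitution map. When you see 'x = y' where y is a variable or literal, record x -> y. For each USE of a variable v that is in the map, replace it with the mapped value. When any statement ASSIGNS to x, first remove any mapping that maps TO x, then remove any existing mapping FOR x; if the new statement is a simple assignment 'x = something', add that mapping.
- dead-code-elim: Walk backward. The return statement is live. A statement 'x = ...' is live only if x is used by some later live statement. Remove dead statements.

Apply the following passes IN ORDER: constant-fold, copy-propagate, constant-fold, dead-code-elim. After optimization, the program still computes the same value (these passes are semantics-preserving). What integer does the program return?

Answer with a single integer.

Answer: 0

Derivation:
Initial IR:
  b = 0
  t = b * 6
  x = 4 * 2
  v = 5
  u = v
  c = b * u
  a = u + 0
  return c
After constant-fold (8 stmts):
  b = 0
  t = b * 6
  x = 8
  v = 5
  u = v
  c = b * u
  a = u
  return c
After copy-propagate (8 stmts):
  b = 0
  t = 0 * 6
  x = 8
  v = 5
  u = 5
  c = 0 * 5
  a = 5
  return c
After constant-fold (8 stmts):
  b = 0
  t = 0
  x = 8
  v = 5
  u = 5
  c = 0
  a = 5
  return c
After dead-code-elim (2 stmts):
  c = 0
  return c
Evaluate:
  b = 0  =>  b = 0
  t = b * 6  =>  t = 0
  x = 4 * 2  =>  x = 8
  v = 5  =>  v = 5
  u = v  =>  u = 5
  c = b * u  =>  c = 0
  a = u + 0  =>  a = 5
  return c = 0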